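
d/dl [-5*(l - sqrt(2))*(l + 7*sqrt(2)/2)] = -10*l - 25*sqrt(2)/2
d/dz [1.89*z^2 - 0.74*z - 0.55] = 3.78*z - 0.74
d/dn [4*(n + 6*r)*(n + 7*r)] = 8*n + 52*r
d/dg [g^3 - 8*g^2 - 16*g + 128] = 3*g^2 - 16*g - 16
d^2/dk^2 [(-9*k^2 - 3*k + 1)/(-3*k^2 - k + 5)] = 28*(27*k^2 + 9*k + 16)/(27*k^6 + 27*k^5 - 126*k^4 - 89*k^3 + 210*k^2 + 75*k - 125)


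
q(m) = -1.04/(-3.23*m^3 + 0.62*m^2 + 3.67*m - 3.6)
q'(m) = -1.04*(9.69*m^2 - 1.24*m - 3.67)/(-3.23*m^3 + 0.62*m^2 + 3.67*m - 3.6)^2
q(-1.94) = -0.07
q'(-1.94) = -0.16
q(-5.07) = -0.00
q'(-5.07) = -0.00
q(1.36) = 0.19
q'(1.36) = -0.42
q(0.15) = 0.34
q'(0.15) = 0.41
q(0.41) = 0.47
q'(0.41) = 0.54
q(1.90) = 0.06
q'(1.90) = -0.11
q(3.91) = 0.01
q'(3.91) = -0.00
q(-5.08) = -0.00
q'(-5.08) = -0.00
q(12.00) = 0.00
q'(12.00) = -0.00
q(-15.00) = -0.00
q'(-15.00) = -0.00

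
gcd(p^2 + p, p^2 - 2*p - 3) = p + 1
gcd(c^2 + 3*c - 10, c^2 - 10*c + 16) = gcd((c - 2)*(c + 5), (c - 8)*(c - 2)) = c - 2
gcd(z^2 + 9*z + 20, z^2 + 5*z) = z + 5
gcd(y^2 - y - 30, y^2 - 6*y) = y - 6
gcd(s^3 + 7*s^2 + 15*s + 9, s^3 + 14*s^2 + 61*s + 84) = s + 3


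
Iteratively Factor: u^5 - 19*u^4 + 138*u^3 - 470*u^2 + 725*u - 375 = (u - 1)*(u^4 - 18*u^3 + 120*u^2 - 350*u + 375) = (u - 3)*(u - 1)*(u^3 - 15*u^2 + 75*u - 125) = (u - 5)*(u - 3)*(u - 1)*(u^2 - 10*u + 25) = (u - 5)^2*(u - 3)*(u - 1)*(u - 5)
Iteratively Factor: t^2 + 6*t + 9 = (t + 3)*(t + 3)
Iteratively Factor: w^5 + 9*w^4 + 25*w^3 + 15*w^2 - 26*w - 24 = (w - 1)*(w^4 + 10*w^3 + 35*w^2 + 50*w + 24) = (w - 1)*(w + 2)*(w^3 + 8*w^2 + 19*w + 12) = (w - 1)*(w + 1)*(w + 2)*(w^2 + 7*w + 12) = (w - 1)*(w + 1)*(w + 2)*(w + 4)*(w + 3)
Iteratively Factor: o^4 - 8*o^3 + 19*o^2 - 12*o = (o - 4)*(o^3 - 4*o^2 + 3*o) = (o - 4)*(o - 1)*(o^2 - 3*o) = o*(o - 4)*(o - 1)*(o - 3)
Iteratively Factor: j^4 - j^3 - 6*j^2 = (j + 2)*(j^3 - 3*j^2) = j*(j + 2)*(j^2 - 3*j) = j^2*(j + 2)*(j - 3)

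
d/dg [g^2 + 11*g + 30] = 2*g + 11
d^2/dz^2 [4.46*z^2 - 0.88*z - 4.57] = 8.92000000000000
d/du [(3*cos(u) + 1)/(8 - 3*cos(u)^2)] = 3*(3*sin(u)^2 - 2*cos(u) - 11)*sin(u)/(3*cos(u)^2 - 8)^2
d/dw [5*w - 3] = 5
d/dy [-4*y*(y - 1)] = 4 - 8*y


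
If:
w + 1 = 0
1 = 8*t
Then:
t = 1/8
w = -1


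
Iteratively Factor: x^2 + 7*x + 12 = (x + 3)*(x + 4)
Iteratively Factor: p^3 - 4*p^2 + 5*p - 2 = (p - 1)*(p^2 - 3*p + 2) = (p - 2)*(p - 1)*(p - 1)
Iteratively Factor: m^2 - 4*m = (m)*(m - 4)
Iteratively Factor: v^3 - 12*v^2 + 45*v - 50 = (v - 5)*(v^2 - 7*v + 10) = (v - 5)^2*(v - 2)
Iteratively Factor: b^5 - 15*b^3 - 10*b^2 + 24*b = (b - 1)*(b^4 + b^3 - 14*b^2 - 24*b) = b*(b - 1)*(b^3 + b^2 - 14*b - 24) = b*(b - 1)*(b + 3)*(b^2 - 2*b - 8) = b*(b - 1)*(b + 2)*(b + 3)*(b - 4)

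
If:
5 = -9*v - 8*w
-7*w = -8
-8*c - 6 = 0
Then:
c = -3/4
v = -11/7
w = 8/7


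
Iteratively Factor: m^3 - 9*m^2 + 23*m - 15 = (m - 3)*(m^2 - 6*m + 5) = (m - 3)*(m - 1)*(m - 5)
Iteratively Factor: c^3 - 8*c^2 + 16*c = (c)*(c^2 - 8*c + 16) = c*(c - 4)*(c - 4)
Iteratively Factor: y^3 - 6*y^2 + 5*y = (y)*(y^2 - 6*y + 5) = y*(y - 5)*(y - 1)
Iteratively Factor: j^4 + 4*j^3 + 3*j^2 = (j)*(j^3 + 4*j^2 + 3*j) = j*(j + 3)*(j^2 + j) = j^2*(j + 3)*(j + 1)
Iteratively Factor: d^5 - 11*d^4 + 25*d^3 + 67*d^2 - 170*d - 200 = (d - 5)*(d^4 - 6*d^3 - 5*d^2 + 42*d + 40) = (d - 5)*(d + 1)*(d^3 - 7*d^2 + 2*d + 40) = (d - 5)*(d - 4)*(d + 1)*(d^2 - 3*d - 10) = (d - 5)^2*(d - 4)*(d + 1)*(d + 2)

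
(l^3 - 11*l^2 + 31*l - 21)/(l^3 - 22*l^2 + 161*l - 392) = (l^2 - 4*l + 3)/(l^2 - 15*l + 56)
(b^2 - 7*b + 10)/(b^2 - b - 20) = (b - 2)/(b + 4)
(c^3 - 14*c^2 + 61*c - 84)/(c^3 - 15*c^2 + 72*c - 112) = (c - 3)/(c - 4)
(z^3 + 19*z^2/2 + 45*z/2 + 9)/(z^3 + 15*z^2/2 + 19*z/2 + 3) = (z + 3)/(z + 1)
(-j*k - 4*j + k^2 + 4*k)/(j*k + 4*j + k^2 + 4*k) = (-j + k)/(j + k)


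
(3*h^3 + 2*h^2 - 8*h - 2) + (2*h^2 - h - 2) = 3*h^3 + 4*h^2 - 9*h - 4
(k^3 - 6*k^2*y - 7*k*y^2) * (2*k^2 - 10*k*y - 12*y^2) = 2*k^5 - 22*k^4*y + 34*k^3*y^2 + 142*k^2*y^3 + 84*k*y^4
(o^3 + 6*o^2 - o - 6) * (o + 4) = o^4 + 10*o^3 + 23*o^2 - 10*o - 24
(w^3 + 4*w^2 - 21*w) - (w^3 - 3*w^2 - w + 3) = 7*w^2 - 20*w - 3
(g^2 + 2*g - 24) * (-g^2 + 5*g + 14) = -g^4 + 3*g^3 + 48*g^2 - 92*g - 336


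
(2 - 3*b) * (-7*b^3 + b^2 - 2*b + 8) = 21*b^4 - 17*b^3 + 8*b^2 - 28*b + 16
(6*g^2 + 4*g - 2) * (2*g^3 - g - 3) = 12*g^5 + 8*g^4 - 10*g^3 - 22*g^2 - 10*g + 6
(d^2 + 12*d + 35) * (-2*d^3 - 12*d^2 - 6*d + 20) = -2*d^5 - 36*d^4 - 220*d^3 - 472*d^2 + 30*d + 700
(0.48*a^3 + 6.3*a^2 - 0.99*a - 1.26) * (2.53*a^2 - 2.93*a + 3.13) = 1.2144*a^5 + 14.5326*a^4 - 19.4613*a^3 + 19.4319*a^2 + 0.5931*a - 3.9438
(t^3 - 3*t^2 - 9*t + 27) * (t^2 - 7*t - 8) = t^5 - 10*t^4 + 4*t^3 + 114*t^2 - 117*t - 216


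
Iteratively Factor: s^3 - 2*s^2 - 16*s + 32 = (s - 4)*(s^2 + 2*s - 8) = (s - 4)*(s - 2)*(s + 4)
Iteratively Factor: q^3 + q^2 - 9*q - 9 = (q + 3)*(q^2 - 2*q - 3) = (q + 1)*(q + 3)*(q - 3)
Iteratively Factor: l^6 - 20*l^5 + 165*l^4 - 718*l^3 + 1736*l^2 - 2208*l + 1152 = (l - 4)*(l^5 - 16*l^4 + 101*l^3 - 314*l^2 + 480*l - 288) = (l - 4)*(l - 3)*(l^4 - 13*l^3 + 62*l^2 - 128*l + 96) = (l - 4)^2*(l - 3)*(l^3 - 9*l^2 + 26*l - 24) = (l - 4)^3*(l - 3)*(l^2 - 5*l + 6) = (l - 4)^3*(l - 3)^2*(l - 2)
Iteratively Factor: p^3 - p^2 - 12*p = (p + 3)*(p^2 - 4*p) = p*(p + 3)*(p - 4)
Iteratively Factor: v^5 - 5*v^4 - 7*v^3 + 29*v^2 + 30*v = (v - 3)*(v^4 - 2*v^3 - 13*v^2 - 10*v) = v*(v - 3)*(v^3 - 2*v^2 - 13*v - 10) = v*(v - 5)*(v - 3)*(v^2 + 3*v + 2) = v*(v - 5)*(v - 3)*(v + 2)*(v + 1)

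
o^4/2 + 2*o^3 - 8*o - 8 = (o/2 + 1)*(o - 2)*(o + 2)^2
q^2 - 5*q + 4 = (q - 4)*(q - 1)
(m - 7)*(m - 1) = m^2 - 8*m + 7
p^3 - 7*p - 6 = (p - 3)*(p + 1)*(p + 2)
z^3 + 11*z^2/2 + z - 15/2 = (z - 1)*(z + 3/2)*(z + 5)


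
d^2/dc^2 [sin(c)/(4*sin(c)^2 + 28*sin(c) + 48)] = (-sin(c)^5 + 7*sin(c)^4 + 74*sin(c)^3 + 84*sin(c)^2 - 216*sin(c) - 168)/(4*(sin(c) + 3)^3*(sin(c) + 4)^3)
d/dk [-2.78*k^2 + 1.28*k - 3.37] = 1.28 - 5.56*k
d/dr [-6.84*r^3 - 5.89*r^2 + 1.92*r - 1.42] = -20.52*r^2 - 11.78*r + 1.92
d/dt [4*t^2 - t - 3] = 8*t - 1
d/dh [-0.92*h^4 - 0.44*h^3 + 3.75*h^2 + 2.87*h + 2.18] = -3.68*h^3 - 1.32*h^2 + 7.5*h + 2.87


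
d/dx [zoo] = 0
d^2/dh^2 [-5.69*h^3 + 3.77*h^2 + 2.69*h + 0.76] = 7.54 - 34.14*h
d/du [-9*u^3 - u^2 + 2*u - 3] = -27*u^2 - 2*u + 2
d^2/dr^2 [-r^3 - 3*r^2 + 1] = -6*r - 6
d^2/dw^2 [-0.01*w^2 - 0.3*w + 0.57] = -0.0200000000000000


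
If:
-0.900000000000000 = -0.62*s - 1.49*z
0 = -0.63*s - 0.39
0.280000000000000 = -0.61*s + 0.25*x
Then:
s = -0.62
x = -0.39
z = 0.86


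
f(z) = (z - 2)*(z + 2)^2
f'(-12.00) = 380.00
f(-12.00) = -1400.00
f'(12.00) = 476.00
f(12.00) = 1960.00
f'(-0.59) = -5.32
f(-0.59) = -5.15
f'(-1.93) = -0.55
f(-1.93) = -0.02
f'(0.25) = -2.81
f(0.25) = -8.86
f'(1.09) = 3.92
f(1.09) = -8.69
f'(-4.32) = 34.71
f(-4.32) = -34.02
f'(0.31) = -2.47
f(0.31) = -9.02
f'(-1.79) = -1.55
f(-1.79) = -0.17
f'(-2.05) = 0.41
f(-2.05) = -0.01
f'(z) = (z - 2)*(2*z + 4) + (z + 2)^2 = (z + 2)*(3*z - 2)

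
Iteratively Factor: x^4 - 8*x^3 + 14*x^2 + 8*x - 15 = (x - 3)*(x^3 - 5*x^2 - x + 5) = (x - 3)*(x + 1)*(x^2 - 6*x + 5) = (x - 3)*(x - 1)*(x + 1)*(x - 5)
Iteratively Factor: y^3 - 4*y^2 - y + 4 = (y - 1)*(y^2 - 3*y - 4) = (y - 1)*(y + 1)*(y - 4)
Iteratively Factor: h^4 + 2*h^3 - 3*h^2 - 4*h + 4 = (h + 2)*(h^3 - 3*h + 2) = (h - 1)*(h + 2)*(h^2 + h - 2) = (h - 1)*(h + 2)^2*(h - 1)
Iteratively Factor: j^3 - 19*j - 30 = (j - 5)*(j^2 + 5*j + 6) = (j - 5)*(j + 2)*(j + 3)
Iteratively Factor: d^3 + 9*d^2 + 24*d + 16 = (d + 4)*(d^2 + 5*d + 4) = (d + 4)^2*(d + 1)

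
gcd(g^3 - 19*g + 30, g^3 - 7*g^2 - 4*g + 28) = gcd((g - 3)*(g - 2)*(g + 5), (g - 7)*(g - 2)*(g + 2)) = g - 2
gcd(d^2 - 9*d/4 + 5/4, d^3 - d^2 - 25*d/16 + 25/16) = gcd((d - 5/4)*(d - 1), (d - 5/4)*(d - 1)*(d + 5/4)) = d^2 - 9*d/4 + 5/4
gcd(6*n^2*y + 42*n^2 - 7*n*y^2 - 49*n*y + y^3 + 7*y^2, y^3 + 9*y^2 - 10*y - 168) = y + 7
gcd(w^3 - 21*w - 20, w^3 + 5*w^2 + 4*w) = w^2 + 5*w + 4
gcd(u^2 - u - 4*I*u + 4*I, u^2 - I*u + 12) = u - 4*I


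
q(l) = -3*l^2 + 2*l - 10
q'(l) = 2 - 6*l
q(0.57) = -9.83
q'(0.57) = -1.42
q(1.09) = -11.38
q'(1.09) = -4.54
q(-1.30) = -17.67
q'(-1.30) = 9.80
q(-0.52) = -11.85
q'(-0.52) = 5.12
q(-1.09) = -15.74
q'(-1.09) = 8.54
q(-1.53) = -20.08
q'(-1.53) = 11.18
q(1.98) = -17.80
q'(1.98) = -9.88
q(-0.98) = -14.84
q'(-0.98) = 7.88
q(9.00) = -235.00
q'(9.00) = -52.00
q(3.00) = -31.00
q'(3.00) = -16.00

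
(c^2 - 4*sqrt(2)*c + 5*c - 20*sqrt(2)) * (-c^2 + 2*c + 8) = -c^4 - 3*c^3 + 4*sqrt(2)*c^3 + 12*sqrt(2)*c^2 + 18*c^2 - 72*sqrt(2)*c + 40*c - 160*sqrt(2)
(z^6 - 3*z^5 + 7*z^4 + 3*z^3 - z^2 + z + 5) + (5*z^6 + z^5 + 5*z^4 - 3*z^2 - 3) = 6*z^6 - 2*z^5 + 12*z^4 + 3*z^3 - 4*z^2 + z + 2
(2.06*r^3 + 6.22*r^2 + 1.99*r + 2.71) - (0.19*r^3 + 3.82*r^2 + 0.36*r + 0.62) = 1.87*r^3 + 2.4*r^2 + 1.63*r + 2.09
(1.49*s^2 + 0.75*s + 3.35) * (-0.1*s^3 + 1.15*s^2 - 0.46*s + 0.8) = -0.149*s^5 + 1.6385*s^4 - 0.1579*s^3 + 4.6995*s^2 - 0.941*s + 2.68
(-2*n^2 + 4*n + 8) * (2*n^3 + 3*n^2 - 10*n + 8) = -4*n^5 + 2*n^4 + 48*n^3 - 32*n^2 - 48*n + 64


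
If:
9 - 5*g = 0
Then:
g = 9/5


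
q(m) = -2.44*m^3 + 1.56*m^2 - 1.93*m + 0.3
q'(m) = -7.32*m^2 + 3.12*m - 1.93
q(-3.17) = 99.82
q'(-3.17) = -85.38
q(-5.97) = 586.60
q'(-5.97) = -281.45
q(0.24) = -0.11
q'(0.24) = -1.60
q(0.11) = 0.10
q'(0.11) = -1.68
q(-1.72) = 20.65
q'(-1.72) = -28.95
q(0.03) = 0.24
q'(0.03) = -1.84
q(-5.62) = 493.53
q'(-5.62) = -250.66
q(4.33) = -176.89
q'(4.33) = -125.66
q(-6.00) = 595.08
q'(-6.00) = -284.17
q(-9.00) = 1922.79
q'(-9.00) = -622.93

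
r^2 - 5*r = r*(r - 5)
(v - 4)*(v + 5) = v^2 + v - 20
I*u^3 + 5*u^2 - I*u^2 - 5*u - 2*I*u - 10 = (u - 2)*(u - 5*I)*(I*u + I)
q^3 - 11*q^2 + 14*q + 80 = (q - 8)*(q - 5)*(q + 2)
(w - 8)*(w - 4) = w^2 - 12*w + 32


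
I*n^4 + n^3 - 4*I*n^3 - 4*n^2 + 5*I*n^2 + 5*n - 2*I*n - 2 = (n - 2)*(n - 1)^2*(I*n + 1)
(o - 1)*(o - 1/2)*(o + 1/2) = o^3 - o^2 - o/4 + 1/4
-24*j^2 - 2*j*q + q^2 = (-6*j + q)*(4*j + q)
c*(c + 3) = c^2 + 3*c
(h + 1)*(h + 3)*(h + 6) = h^3 + 10*h^2 + 27*h + 18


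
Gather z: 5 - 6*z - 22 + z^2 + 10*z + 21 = z^2 + 4*z + 4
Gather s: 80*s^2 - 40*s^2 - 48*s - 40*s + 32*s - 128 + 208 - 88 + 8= 40*s^2 - 56*s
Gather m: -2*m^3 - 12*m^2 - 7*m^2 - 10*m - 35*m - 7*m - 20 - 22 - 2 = -2*m^3 - 19*m^2 - 52*m - 44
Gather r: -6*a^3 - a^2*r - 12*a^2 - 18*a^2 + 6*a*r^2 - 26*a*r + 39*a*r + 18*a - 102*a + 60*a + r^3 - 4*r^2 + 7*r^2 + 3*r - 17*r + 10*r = -6*a^3 - 30*a^2 - 24*a + r^3 + r^2*(6*a + 3) + r*(-a^2 + 13*a - 4)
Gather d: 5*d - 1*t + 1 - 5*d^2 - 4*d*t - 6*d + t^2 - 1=-5*d^2 + d*(-4*t - 1) + t^2 - t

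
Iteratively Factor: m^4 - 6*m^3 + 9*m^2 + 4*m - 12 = (m + 1)*(m^3 - 7*m^2 + 16*m - 12) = (m - 3)*(m + 1)*(m^2 - 4*m + 4) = (m - 3)*(m - 2)*(m + 1)*(m - 2)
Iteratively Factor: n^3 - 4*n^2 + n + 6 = (n - 2)*(n^2 - 2*n - 3) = (n - 2)*(n + 1)*(n - 3)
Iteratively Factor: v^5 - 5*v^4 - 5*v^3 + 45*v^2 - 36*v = (v + 3)*(v^4 - 8*v^3 + 19*v^2 - 12*v) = v*(v + 3)*(v^3 - 8*v^2 + 19*v - 12) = v*(v - 1)*(v + 3)*(v^2 - 7*v + 12) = v*(v - 4)*(v - 1)*(v + 3)*(v - 3)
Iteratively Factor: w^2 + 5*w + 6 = (w + 2)*(w + 3)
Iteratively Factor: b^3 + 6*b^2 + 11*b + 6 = (b + 2)*(b^2 + 4*b + 3) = (b + 1)*(b + 2)*(b + 3)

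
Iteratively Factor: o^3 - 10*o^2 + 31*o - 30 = (o - 5)*(o^2 - 5*o + 6) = (o - 5)*(o - 2)*(o - 3)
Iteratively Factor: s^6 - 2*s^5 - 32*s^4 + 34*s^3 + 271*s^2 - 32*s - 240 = (s + 1)*(s^5 - 3*s^4 - 29*s^3 + 63*s^2 + 208*s - 240) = (s - 5)*(s + 1)*(s^4 + 2*s^3 - 19*s^2 - 32*s + 48) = (s - 5)*(s - 1)*(s + 1)*(s^3 + 3*s^2 - 16*s - 48) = (s - 5)*(s - 1)*(s + 1)*(s + 3)*(s^2 - 16) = (s - 5)*(s - 1)*(s + 1)*(s + 3)*(s + 4)*(s - 4)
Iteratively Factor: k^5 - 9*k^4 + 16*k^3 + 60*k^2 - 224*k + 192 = (k - 2)*(k^4 - 7*k^3 + 2*k^2 + 64*k - 96) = (k - 2)*(k + 3)*(k^3 - 10*k^2 + 32*k - 32) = (k - 2)^2*(k + 3)*(k^2 - 8*k + 16) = (k - 4)*(k - 2)^2*(k + 3)*(k - 4)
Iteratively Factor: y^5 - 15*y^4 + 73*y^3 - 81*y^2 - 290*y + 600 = (y - 5)*(y^4 - 10*y^3 + 23*y^2 + 34*y - 120) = (y - 5)*(y + 2)*(y^3 - 12*y^2 + 47*y - 60) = (y - 5)*(y - 3)*(y + 2)*(y^2 - 9*y + 20) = (y - 5)*(y - 4)*(y - 3)*(y + 2)*(y - 5)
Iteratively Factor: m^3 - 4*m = (m + 2)*(m^2 - 2*m) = (m - 2)*(m + 2)*(m)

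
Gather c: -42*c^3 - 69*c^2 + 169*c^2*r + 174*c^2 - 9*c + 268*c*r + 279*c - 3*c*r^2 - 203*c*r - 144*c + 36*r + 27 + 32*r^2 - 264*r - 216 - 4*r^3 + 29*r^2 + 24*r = -42*c^3 + c^2*(169*r + 105) + c*(-3*r^2 + 65*r + 126) - 4*r^3 + 61*r^2 - 204*r - 189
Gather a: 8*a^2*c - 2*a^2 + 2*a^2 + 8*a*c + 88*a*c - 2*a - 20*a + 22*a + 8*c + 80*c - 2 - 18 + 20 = 8*a^2*c + 96*a*c + 88*c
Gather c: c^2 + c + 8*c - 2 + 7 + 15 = c^2 + 9*c + 20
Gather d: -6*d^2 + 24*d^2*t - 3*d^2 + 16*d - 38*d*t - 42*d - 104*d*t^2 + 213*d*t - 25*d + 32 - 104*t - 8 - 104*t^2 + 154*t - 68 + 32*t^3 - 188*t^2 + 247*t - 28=d^2*(24*t - 9) + d*(-104*t^2 + 175*t - 51) + 32*t^3 - 292*t^2 + 297*t - 72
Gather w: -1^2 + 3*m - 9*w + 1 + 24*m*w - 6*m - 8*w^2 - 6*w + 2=-3*m - 8*w^2 + w*(24*m - 15) + 2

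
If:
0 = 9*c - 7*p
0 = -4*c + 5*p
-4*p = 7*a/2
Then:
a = 0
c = 0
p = 0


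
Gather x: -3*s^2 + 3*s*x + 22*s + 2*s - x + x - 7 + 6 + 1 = -3*s^2 + 3*s*x + 24*s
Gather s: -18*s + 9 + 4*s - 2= 7 - 14*s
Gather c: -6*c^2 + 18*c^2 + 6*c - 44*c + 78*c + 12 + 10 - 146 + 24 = 12*c^2 + 40*c - 100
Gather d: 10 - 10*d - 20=-10*d - 10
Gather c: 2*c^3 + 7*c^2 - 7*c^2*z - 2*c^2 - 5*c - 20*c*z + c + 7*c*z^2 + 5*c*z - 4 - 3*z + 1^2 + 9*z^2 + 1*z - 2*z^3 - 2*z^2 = 2*c^3 + c^2*(5 - 7*z) + c*(7*z^2 - 15*z - 4) - 2*z^3 + 7*z^2 - 2*z - 3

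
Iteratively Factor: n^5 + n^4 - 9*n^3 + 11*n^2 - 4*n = (n - 1)*(n^4 + 2*n^3 - 7*n^2 + 4*n) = (n - 1)*(n + 4)*(n^3 - 2*n^2 + n) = (n - 1)^2*(n + 4)*(n^2 - n) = (n - 1)^3*(n + 4)*(n)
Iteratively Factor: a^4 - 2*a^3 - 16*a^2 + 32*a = (a - 4)*(a^3 + 2*a^2 - 8*a) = (a - 4)*(a + 4)*(a^2 - 2*a) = a*(a - 4)*(a + 4)*(a - 2)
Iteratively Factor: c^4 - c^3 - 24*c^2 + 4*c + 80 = (c - 5)*(c^3 + 4*c^2 - 4*c - 16) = (c - 5)*(c - 2)*(c^2 + 6*c + 8) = (c - 5)*(c - 2)*(c + 4)*(c + 2)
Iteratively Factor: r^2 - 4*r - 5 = (r + 1)*(r - 5)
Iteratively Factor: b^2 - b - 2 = (b - 2)*(b + 1)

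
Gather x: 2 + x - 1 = x + 1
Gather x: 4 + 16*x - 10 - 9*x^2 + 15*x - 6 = -9*x^2 + 31*x - 12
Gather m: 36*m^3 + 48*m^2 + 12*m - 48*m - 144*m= 36*m^3 + 48*m^2 - 180*m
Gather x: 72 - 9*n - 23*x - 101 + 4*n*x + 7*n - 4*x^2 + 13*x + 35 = -2*n - 4*x^2 + x*(4*n - 10) + 6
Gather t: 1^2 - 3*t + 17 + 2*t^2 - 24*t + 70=2*t^2 - 27*t + 88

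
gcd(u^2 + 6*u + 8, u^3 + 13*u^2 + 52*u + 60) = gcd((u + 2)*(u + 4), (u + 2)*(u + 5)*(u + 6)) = u + 2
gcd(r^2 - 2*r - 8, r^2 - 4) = r + 2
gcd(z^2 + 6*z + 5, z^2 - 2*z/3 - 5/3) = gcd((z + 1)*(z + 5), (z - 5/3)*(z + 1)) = z + 1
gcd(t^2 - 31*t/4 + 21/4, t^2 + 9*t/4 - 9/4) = t - 3/4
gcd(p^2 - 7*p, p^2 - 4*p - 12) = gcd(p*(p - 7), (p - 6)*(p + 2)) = 1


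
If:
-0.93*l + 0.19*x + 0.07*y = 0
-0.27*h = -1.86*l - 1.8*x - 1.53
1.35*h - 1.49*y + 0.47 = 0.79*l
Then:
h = 1.15720705234969*y - 0.438548943560509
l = 0.0914297730026335*y - 0.154482371907198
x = 0.0791036257497321*y - 0.756150557229971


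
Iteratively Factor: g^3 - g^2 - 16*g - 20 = (g - 5)*(g^2 + 4*g + 4) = (g - 5)*(g + 2)*(g + 2)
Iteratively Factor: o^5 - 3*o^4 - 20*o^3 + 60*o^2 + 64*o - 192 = (o + 2)*(o^4 - 5*o^3 - 10*o^2 + 80*o - 96) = (o - 3)*(o + 2)*(o^3 - 2*o^2 - 16*o + 32) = (o - 4)*(o - 3)*(o + 2)*(o^2 + 2*o - 8) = (o - 4)*(o - 3)*(o - 2)*(o + 2)*(o + 4)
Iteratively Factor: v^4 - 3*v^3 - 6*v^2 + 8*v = (v - 4)*(v^3 + v^2 - 2*v) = (v - 4)*(v + 2)*(v^2 - v) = (v - 4)*(v - 1)*(v + 2)*(v)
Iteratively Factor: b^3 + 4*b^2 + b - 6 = (b + 2)*(b^2 + 2*b - 3) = (b - 1)*(b + 2)*(b + 3)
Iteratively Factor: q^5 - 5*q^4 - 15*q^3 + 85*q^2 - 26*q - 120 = (q + 4)*(q^4 - 9*q^3 + 21*q^2 + q - 30) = (q - 5)*(q + 4)*(q^3 - 4*q^2 + q + 6) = (q - 5)*(q - 2)*(q + 4)*(q^2 - 2*q - 3) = (q - 5)*(q - 2)*(q + 1)*(q + 4)*(q - 3)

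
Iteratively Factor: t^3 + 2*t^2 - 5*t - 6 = (t + 3)*(t^2 - t - 2) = (t + 1)*(t + 3)*(t - 2)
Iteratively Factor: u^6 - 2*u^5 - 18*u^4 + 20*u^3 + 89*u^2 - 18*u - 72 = (u - 1)*(u^5 - u^4 - 19*u^3 + u^2 + 90*u + 72) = (u - 4)*(u - 1)*(u^4 + 3*u^3 - 7*u^2 - 27*u - 18) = (u - 4)*(u - 1)*(u + 1)*(u^3 + 2*u^2 - 9*u - 18) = (u - 4)*(u - 1)*(u + 1)*(u + 3)*(u^2 - u - 6) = (u - 4)*(u - 3)*(u - 1)*(u + 1)*(u + 3)*(u + 2)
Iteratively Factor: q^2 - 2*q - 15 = (q - 5)*(q + 3)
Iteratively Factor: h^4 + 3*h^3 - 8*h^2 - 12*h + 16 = (h - 2)*(h^3 + 5*h^2 + 2*h - 8) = (h - 2)*(h - 1)*(h^2 + 6*h + 8) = (h - 2)*(h - 1)*(h + 2)*(h + 4)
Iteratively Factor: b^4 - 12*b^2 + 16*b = (b - 2)*(b^3 + 2*b^2 - 8*b) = b*(b - 2)*(b^2 + 2*b - 8) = b*(b - 2)*(b + 4)*(b - 2)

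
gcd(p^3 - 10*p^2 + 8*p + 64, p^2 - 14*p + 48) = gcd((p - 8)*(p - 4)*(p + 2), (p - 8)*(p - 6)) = p - 8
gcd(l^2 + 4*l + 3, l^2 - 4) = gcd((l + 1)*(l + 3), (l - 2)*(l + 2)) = 1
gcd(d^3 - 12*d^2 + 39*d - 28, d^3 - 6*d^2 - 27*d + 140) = d^2 - 11*d + 28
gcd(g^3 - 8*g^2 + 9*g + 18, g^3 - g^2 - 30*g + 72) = g - 3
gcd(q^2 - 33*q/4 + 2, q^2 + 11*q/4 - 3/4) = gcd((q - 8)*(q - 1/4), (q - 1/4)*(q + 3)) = q - 1/4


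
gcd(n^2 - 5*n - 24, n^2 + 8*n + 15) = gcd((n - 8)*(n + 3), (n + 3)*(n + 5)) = n + 3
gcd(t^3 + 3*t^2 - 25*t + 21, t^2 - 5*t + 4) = t - 1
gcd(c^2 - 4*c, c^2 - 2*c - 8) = c - 4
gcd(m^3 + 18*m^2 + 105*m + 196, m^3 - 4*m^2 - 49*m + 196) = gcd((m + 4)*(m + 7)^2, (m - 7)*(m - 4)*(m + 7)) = m + 7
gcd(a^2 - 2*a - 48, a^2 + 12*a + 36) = a + 6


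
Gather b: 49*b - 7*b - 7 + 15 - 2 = 42*b + 6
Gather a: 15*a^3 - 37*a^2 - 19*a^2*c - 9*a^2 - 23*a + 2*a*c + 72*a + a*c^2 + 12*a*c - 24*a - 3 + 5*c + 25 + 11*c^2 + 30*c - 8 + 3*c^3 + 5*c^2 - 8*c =15*a^3 + a^2*(-19*c - 46) + a*(c^2 + 14*c + 25) + 3*c^3 + 16*c^2 + 27*c + 14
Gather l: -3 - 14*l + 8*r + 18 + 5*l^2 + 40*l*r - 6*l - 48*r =5*l^2 + l*(40*r - 20) - 40*r + 15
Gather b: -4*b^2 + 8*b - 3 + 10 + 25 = -4*b^2 + 8*b + 32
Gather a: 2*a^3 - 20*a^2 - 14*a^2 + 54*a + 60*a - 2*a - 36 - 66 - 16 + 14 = 2*a^3 - 34*a^2 + 112*a - 104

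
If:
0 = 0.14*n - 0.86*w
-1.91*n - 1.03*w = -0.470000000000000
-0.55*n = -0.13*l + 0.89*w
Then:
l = 1.21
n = 0.23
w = 0.04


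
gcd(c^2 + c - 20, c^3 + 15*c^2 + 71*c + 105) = c + 5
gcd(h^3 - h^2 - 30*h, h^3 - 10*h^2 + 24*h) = h^2 - 6*h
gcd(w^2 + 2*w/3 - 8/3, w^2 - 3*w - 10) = w + 2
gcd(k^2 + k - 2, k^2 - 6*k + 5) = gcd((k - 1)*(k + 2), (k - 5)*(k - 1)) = k - 1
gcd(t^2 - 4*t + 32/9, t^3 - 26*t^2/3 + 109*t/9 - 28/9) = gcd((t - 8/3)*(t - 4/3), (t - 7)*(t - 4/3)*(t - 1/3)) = t - 4/3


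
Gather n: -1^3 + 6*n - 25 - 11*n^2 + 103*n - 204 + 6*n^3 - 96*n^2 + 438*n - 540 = 6*n^3 - 107*n^2 + 547*n - 770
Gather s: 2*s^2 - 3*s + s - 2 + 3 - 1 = 2*s^2 - 2*s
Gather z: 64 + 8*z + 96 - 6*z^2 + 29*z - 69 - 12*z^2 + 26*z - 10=-18*z^2 + 63*z + 81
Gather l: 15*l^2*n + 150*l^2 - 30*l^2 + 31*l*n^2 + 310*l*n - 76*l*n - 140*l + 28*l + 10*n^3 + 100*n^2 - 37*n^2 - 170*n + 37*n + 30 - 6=l^2*(15*n + 120) + l*(31*n^2 + 234*n - 112) + 10*n^3 + 63*n^2 - 133*n + 24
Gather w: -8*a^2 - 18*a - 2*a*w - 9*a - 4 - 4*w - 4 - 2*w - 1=-8*a^2 - 27*a + w*(-2*a - 6) - 9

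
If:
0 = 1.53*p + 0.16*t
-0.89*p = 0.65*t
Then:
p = 0.00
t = 0.00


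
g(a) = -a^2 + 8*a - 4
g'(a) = 8 - 2*a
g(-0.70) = -10.09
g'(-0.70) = 9.40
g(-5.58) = -79.78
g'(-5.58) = 19.16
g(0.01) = -3.92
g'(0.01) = 7.98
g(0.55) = 0.10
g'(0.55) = 6.90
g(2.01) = 8.04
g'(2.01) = 3.98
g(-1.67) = -20.15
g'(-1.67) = 11.34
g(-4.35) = -57.72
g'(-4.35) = 16.70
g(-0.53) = -8.52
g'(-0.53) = 9.06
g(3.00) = 11.00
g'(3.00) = 2.00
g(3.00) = 11.00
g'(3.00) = 2.00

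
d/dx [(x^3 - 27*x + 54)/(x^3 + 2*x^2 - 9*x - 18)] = 2*(x^2 + 24*x + 54)/(x^4 + 10*x^3 + 37*x^2 + 60*x + 36)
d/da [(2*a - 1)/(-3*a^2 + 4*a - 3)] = 2*(3*a^2 - 3*a - 1)/(9*a^4 - 24*a^3 + 34*a^2 - 24*a + 9)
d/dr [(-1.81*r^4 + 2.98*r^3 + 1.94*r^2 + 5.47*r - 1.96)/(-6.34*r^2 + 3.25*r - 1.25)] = (22.9508*r^5 - 36.5407*r^4 + 28.42*r^3 + 29.8098*r^2 - 29.7028*r - 0.467499999999999)/(40.1956*r^4 - 41.21*r^3 + 26.4125*r^2 - 8.125*r + 1.5625)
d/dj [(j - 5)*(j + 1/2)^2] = (2*j + 1)*(6*j - 19)/4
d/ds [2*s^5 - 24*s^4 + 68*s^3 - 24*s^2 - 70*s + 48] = 10*s^4 - 96*s^3 + 204*s^2 - 48*s - 70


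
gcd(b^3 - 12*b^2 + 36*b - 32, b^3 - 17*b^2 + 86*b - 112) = b^2 - 10*b + 16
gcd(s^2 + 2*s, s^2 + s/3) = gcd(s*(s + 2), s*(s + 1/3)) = s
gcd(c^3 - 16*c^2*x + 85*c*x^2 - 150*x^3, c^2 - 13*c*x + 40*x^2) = -c + 5*x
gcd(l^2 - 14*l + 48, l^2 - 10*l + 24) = l - 6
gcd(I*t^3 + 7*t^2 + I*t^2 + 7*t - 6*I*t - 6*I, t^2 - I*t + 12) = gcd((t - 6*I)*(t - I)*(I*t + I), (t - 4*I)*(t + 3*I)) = 1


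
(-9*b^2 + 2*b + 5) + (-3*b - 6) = -9*b^2 - b - 1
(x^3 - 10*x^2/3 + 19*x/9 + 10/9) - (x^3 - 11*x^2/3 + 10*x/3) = x^2/3 - 11*x/9 + 10/9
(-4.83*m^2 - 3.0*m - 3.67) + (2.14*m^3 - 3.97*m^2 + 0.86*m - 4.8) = 2.14*m^3 - 8.8*m^2 - 2.14*m - 8.47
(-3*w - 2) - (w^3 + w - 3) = -w^3 - 4*w + 1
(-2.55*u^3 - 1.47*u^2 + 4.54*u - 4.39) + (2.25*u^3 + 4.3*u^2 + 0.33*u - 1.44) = -0.3*u^3 + 2.83*u^2 + 4.87*u - 5.83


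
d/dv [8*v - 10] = 8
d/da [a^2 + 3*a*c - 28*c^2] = 2*a + 3*c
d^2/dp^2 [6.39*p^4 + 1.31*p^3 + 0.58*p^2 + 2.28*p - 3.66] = 76.68*p^2 + 7.86*p + 1.16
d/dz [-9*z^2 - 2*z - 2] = -18*z - 2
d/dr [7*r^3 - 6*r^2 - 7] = 3*r*(7*r - 4)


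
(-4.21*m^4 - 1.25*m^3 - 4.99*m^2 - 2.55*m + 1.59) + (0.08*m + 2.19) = -4.21*m^4 - 1.25*m^3 - 4.99*m^2 - 2.47*m + 3.78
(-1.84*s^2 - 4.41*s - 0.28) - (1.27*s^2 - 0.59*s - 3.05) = -3.11*s^2 - 3.82*s + 2.77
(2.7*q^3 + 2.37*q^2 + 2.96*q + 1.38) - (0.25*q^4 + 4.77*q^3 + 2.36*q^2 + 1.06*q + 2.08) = -0.25*q^4 - 2.07*q^3 + 0.0100000000000002*q^2 + 1.9*q - 0.7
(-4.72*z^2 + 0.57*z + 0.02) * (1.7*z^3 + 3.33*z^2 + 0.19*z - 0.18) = -8.024*z^5 - 14.7486*z^4 + 1.0353*z^3 + 1.0245*z^2 - 0.0988*z - 0.0036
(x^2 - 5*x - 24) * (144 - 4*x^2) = -4*x^4 + 20*x^3 + 240*x^2 - 720*x - 3456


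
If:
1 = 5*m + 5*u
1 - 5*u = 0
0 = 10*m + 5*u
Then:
No Solution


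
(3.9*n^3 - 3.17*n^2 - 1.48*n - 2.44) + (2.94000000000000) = 3.9*n^3 - 3.17*n^2 - 1.48*n + 0.5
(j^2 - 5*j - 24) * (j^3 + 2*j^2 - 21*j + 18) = j^5 - 3*j^4 - 55*j^3 + 75*j^2 + 414*j - 432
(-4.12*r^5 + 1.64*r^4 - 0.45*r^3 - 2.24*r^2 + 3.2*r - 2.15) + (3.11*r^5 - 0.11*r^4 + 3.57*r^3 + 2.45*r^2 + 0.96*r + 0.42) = -1.01*r^5 + 1.53*r^4 + 3.12*r^3 + 0.21*r^2 + 4.16*r - 1.73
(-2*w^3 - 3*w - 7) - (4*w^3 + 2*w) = -6*w^3 - 5*w - 7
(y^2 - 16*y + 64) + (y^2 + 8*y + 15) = 2*y^2 - 8*y + 79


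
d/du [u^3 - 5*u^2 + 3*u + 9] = 3*u^2 - 10*u + 3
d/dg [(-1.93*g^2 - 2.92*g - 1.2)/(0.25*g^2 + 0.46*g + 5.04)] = (-0.1578*g^2 - 18.8544*g - 14.1648)/(0.0625*g^4 + 0.23*g^3 + 2.7316*g^2 + 4.6368*g + 25.4016)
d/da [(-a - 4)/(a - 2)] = 6/(a - 2)^2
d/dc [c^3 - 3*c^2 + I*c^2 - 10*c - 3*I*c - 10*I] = 3*c^2 + 2*c*(-3 + I) - 10 - 3*I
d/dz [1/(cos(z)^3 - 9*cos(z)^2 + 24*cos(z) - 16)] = 3*(cos(z) - 2)*sin(z)/((cos(z) - 4)^3*(cos(z) - 1)^2)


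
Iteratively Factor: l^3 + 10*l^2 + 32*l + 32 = (l + 4)*(l^2 + 6*l + 8) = (l + 4)^2*(l + 2)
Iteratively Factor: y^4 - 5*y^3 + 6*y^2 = (y)*(y^3 - 5*y^2 + 6*y) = y^2*(y^2 - 5*y + 6) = y^2*(y - 2)*(y - 3)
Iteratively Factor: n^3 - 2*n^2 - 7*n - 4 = (n + 1)*(n^2 - 3*n - 4) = (n + 1)^2*(n - 4)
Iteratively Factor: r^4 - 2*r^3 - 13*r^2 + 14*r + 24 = (r + 1)*(r^3 - 3*r^2 - 10*r + 24) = (r - 2)*(r + 1)*(r^2 - r - 12) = (r - 2)*(r + 1)*(r + 3)*(r - 4)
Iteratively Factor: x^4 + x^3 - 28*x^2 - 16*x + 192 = (x - 4)*(x^3 + 5*x^2 - 8*x - 48) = (x - 4)*(x + 4)*(x^2 + x - 12) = (x - 4)*(x + 4)^2*(x - 3)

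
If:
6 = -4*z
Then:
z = -3/2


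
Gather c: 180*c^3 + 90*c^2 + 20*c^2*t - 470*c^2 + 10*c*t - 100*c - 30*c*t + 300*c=180*c^3 + c^2*(20*t - 380) + c*(200 - 20*t)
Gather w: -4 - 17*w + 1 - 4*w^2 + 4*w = -4*w^2 - 13*w - 3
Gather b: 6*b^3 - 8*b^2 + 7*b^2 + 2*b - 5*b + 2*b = 6*b^3 - b^2 - b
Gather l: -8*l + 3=3 - 8*l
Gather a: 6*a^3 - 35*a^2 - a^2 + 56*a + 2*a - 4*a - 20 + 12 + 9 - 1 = 6*a^3 - 36*a^2 + 54*a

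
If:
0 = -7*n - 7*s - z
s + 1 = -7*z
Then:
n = 48*z/7 + 1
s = -7*z - 1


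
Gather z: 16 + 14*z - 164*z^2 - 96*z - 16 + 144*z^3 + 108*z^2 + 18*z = 144*z^3 - 56*z^2 - 64*z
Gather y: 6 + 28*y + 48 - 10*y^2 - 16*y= -10*y^2 + 12*y + 54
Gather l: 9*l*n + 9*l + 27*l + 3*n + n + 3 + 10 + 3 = l*(9*n + 36) + 4*n + 16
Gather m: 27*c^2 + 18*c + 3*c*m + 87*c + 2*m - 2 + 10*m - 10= 27*c^2 + 105*c + m*(3*c + 12) - 12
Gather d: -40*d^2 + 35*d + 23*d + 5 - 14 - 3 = -40*d^2 + 58*d - 12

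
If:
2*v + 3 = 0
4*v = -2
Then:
No Solution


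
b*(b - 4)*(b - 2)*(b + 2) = b^4 - 4*b^3 - 4*b^2 + 16*b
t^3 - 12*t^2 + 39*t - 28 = (t - 7)*(t - 4)*(t - 1)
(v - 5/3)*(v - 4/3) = v^2 - 3*v + 20/9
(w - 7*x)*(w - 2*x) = w^2 - 9*w*x + 14*x^2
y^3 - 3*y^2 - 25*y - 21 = (y - 7)*(y + 1)*(y + 3)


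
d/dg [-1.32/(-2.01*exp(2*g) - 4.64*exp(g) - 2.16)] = (-5.3064*exp(g) - 6.1248)*exp(g)/(2.01*exp(2*g) + 4.64*exp(g) + 2.16)^2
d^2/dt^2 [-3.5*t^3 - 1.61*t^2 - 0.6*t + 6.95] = -21.0*t - 3.22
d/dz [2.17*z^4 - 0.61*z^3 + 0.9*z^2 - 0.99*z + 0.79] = 8.68*z^3 - 1.83*z^2 + 1.8*z - 0.99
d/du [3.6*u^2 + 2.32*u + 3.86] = 7.2*u + 2.32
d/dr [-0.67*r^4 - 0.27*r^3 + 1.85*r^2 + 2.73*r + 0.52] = -2.68*r^3 - 0.81*r^2 + 3.7*r + 2.73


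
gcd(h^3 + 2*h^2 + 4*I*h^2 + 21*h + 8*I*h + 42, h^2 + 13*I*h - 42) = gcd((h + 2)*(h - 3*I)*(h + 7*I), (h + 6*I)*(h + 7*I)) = h + 7*I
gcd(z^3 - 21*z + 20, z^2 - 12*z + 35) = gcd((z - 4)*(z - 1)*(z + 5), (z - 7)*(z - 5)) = 1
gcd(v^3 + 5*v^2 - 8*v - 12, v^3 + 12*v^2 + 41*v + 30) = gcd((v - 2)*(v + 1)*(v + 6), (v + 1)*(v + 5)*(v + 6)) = v^2 + 7*v + 6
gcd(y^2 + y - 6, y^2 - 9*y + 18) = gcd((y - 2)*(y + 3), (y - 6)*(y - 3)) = 1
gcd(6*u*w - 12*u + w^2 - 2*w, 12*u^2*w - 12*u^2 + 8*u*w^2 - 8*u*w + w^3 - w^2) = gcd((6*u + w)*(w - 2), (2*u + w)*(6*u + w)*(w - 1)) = 6*u + w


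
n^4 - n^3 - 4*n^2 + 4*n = n*(n - 2)*(n - 1)*(n + 2)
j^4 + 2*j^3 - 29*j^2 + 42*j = j*(j - 3)*(j - 2)*(j + 7)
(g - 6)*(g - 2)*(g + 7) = g^3 - g^2 - 44*g + 84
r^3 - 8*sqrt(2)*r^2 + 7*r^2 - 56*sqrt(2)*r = r*(r + 7)*(r - 8*sqrt(2))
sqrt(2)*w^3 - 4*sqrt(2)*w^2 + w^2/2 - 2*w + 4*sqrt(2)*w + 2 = (w - 2)^2*(sqrt(2)*w + 1/2)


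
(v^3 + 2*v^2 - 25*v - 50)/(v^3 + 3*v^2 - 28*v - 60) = (v + 5)/(v + 6)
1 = 1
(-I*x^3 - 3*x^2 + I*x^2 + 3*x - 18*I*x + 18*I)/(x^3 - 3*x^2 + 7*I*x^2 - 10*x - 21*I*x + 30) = (-I*x^3 + x^2*(-3 + I) + x*(3 - 18*I) + 18*I)/(x^3 + x^2*(-3 + 7*I) + x*(-10 - 21*I) + 30)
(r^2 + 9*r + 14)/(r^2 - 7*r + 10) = (r^2 + 9*r + 14)/(r^2 - 7*r + 10)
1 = 1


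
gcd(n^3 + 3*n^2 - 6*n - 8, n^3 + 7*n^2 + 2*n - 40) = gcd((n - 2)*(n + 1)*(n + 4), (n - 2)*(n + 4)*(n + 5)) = n^2 + 2*n - 8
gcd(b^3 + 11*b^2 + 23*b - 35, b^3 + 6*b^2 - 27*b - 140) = b + 7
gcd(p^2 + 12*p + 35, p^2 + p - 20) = p + 5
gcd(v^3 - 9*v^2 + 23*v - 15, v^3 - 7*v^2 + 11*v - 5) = v^2 - 6*v + 5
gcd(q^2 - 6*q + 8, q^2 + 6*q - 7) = 1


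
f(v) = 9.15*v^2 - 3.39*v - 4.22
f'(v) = 18.3*v - 3.39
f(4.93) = 201.46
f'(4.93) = 86.83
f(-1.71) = 28.33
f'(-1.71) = -34.68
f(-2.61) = 66.96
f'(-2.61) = -51.15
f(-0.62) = 1.40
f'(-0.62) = -14.74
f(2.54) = 46.20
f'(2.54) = 43.09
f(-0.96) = 7.47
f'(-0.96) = -20.96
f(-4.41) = 188.68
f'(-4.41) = -84.09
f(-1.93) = 36.41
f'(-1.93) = -38.71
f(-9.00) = 767.44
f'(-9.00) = -168.09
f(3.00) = 67.96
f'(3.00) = 51.51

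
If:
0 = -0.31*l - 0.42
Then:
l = -1.35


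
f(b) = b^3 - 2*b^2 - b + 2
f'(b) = 3*b^2 - 4*b - 1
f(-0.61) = 1.64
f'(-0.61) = 2.56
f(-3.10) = -43.91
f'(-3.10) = 40.23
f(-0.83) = 0.88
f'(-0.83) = 4.39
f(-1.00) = 0.00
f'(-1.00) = 6.00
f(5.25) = 86.33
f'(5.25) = 60.69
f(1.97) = -0.09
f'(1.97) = 2.76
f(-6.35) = -328.34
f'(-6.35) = 145.37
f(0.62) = 0.85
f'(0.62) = -2.33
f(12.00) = 1430.00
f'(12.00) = 383.00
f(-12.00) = -2002.00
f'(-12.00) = 479.00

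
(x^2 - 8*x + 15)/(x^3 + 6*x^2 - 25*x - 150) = (x - 3)/(x^2 + 11*x + 30)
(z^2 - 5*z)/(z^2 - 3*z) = (z - 5)/(z - 3)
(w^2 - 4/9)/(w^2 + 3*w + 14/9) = (3*w - 2)/(3*w + 7)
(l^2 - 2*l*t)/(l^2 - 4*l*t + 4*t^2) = l/(l - 2*t)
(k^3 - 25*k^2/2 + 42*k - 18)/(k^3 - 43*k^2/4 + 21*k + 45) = 2*(2*k - 1)/(4*k + 5)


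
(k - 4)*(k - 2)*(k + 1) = k^3 - 5*k^2 + 2*k + 8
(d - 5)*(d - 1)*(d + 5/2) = d^3 - 7*d^2/2 - 10*d + 25/2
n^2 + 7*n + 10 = (n + 2)*(n + 5)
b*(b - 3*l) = b^2 - 3*b*l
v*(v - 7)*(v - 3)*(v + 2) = v^4 - 8*v^3 + v^2 + 42*v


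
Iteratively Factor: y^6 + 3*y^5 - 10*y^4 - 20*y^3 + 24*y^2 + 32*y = (y + 2)*(y^5 + y^4 - 12*y^3 + 4*y^2 + 16*y) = (y - 2)*(y + 2)*(y^4 + 3*y^3 - 6*y^2 - 8*y) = (y - 2)^2*(y + 2)*(y^3 + 5*y^2 + 4*y) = (y - 2)^2*(y + 2)*(y + 4)*(y^2 + y) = (y - 2)^2*(y + 1)*(y + 2)*(y + 4)*(y)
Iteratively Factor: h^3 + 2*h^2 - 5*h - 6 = (h + 1)*(h^2 + h - 6) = (h + 1)*(h + 3)*(h - 2)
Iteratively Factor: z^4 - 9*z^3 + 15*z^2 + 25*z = (z + 1)*(z^3 - 10*z^2 + 25*z) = z*(z + 1)*(z^2 - 10*z + 25) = z*(z - 5)*(z + 1)*(z - 5)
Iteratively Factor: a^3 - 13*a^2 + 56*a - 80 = (a - 5)*(a^2 - 8*a + 16) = (a - 5)*(a - 4)*(a - 4)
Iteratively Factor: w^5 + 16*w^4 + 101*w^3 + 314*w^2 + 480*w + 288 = (w + 2)*(w^4 + 14*w^3 + 73*w^2 + 168*w + 144) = (w + 2)*(w + 3)*(w^3 + 11*w^2 + 40*w + 48) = (w + 2)*(w + 3)*(w + 4)*(w^2 + 7*w + 12) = (w + 2)*(w + 3)^2*(w + 4)*(w + 4)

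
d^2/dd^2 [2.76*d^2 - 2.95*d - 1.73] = 5.52000000000000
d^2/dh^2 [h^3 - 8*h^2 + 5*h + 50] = 6*h - 16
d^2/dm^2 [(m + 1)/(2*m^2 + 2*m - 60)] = ((m + 1)*(2*m + 1)^2 - (3*m + 2)*(m^2 + m - 30))/(m^2 + m - 30)^3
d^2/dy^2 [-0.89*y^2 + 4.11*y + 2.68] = -1.78000000000000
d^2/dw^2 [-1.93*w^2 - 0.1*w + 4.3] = -3.86000000000000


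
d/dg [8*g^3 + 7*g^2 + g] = 24*g^2 + 14*g + 1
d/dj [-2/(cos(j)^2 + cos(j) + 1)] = -2*(2*cos(j) + 1)*sin(j)/(cos(j)^2 + cos(j) + 1)^2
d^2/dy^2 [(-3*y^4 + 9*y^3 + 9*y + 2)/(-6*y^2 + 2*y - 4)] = (27*y^6 - 27*y^5 + 63*y^4 - 84*y^3 + 72*y^2 + 72*y - 8)/(27*y^6 - 27*y^5 + 63*y^4 - 37*y^3 + 42*y^2 - 12*y + 8)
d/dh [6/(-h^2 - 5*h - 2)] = 6*(2*h + 5)/(h^2 + 5*h + 2)^2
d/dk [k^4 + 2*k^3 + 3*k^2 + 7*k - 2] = 4*k^3 + 6*k^2 + 6*k + 7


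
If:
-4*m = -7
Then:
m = 7/4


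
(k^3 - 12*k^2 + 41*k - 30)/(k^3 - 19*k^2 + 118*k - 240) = (k - 1)/(k - 8)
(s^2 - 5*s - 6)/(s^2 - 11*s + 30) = (s + 1)/(s - 5)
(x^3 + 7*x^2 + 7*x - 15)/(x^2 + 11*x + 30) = (x^2 + 2*x - 3)/(x + 6)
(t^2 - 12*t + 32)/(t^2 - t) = (t^2 - 12*t + 32)/(t*(t - 1))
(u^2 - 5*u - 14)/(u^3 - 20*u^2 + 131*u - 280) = (u + 2)/(u^2 - 13*u + 40)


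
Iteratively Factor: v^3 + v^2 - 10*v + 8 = (v + 4)*(v^2 - 3*v + 2) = (v - 1)*(v + 4)*(v - 2)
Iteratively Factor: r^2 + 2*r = (r)*(r + 2)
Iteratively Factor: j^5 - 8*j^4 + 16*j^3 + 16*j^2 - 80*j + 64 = (j - 2)*(j^4 - 6*j^3 + 4*j^2 + 24*j - 32) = (j - 2)^2*(j^3 - 4*j^2 - 4*j + 16) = (j - 2)^3*(j^2 - 2*j - 8) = (j - 4)*(j - 2)^3*(j + 2)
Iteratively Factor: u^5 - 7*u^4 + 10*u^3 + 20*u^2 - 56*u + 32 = (u - 4)*(u^4 - 3*u^3 - 2*u^2 + 12*u - 8) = (u - 4)*(u - 2)*(u^3 - u^2 - 4*u + 4) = (u - 4)*(u - 2)*(u + 2)*(u^2 - 3*u + 2) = (u - 4)*(u - 2)^2*(u + 2)*(u - 1)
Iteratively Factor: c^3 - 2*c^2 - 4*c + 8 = (c + 2)*(c^2 - 4*c + 4) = (c - 2)*(c + 2)*(c - 2)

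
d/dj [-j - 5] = -1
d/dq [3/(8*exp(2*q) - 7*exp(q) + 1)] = (21 - 48*exp(q))*exp(q)/(8*exp(2*q) - 7*exp(q) + 1)^2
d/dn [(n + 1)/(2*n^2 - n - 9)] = (2*n^2 - n - (n + 1)*(4*n - 1) - 9)/(-2*n^2 + n + 9)^2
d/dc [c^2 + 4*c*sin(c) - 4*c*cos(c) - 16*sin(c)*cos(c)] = 4*sqrt(2)*c*sin(c + pi/4) + 2*c - 16*cos(2*c) - 4*sqrt(2)*cos(c + pi/4)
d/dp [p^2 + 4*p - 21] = 2*p + 4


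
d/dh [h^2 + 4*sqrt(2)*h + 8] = 2*h + 4*sqrt(2)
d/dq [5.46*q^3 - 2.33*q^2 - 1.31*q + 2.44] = 16.38*q^2 - 4.66*q - 1.31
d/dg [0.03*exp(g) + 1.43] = 0.03*exp(g)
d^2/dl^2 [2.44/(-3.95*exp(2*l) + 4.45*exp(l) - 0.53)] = (-2.44*(7.9*exp(l) - 4.45)*(15.8*exp(l) - 8.9)*exp(l) + (38.552*exp(l) - 10.858)*(3.95*exp(2*l) - 4.45*exp(l) + 0.53))*exp(l)/(3.95*exp(2*l) - 4.45*exp(l) + 0.53)^3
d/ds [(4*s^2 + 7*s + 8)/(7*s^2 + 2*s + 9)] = (-41*s^2 - 40*s + 47)/(49*s^4 + 28*s^3 + 130*s^2 + 36*s + 81)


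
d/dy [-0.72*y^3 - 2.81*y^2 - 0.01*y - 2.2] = -2.16*y^2 - 5.62*y - 0.01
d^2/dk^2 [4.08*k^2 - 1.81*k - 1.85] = 8.16000000000000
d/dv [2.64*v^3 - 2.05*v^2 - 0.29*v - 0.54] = 7.92*v^2 - 4.1*v - 0.29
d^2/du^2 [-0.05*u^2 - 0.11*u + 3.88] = -0.100000000000000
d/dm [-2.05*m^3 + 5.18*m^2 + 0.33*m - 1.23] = -6.15*m^2 + 10.36*m + 0.33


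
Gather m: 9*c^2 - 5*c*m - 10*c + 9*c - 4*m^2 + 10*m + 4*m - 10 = 9*c^2 - c - 4*m^2 + m*(14 - 5*c) - 10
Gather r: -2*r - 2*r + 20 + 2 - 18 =4 - 4*r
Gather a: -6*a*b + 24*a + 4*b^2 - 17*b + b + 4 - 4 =a*(24 - 6*b) + 4*b^2 - 16*b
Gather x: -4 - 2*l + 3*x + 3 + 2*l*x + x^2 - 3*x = 2*l*x - 2*l + x^2 - 1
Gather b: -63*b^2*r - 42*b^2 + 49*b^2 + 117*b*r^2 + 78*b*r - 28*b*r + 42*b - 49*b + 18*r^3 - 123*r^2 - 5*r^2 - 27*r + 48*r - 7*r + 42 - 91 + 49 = b^2*(7 - 63*r) + b*(117*r^2 + 50*r - 7) + 18*r^3 - 128*r^2 + 14*r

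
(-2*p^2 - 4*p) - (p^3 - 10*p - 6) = -p^3 - 2*p^2 + 6*p + 6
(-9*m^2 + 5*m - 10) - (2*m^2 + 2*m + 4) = -11*m^2 + 3*m - 14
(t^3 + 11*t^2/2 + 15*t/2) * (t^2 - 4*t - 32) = t^5 + 3*t^4/2 - 93*t^3/2 - 206*t^2 - 240*t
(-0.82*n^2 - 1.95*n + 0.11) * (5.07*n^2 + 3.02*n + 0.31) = -4.1574*n^4 - 12.3629*n^3 - 5.5855*n^2 - 0.2723*n + 0.0341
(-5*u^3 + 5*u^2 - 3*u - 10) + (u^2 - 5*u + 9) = -5*u^3 + 6*u^2 - 8*u - 1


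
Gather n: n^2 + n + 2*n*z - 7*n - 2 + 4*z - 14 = n^2 + n*(2*z - 6) + 4*z - 16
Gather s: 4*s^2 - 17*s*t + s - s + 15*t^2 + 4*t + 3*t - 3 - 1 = 4*s^2 - 17*s*t + 15*t^2 + 7*t - 4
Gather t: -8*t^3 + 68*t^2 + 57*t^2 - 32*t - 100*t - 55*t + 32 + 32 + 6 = -8*t^3 + 125*t^2 - 187*t + 70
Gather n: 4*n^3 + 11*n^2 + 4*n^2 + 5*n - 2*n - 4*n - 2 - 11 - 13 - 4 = 4*n^3 + 15*n^2 - n - 30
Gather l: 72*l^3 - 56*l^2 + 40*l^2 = 72*l^3 - 16*l^2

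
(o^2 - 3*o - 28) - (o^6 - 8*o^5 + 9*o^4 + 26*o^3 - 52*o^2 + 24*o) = -o^6 + 8*o^5 - 9*o^4 - 26*o^3 + 53*o^2 - 27*o - 28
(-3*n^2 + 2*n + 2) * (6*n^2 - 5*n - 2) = -18*n^4 + 27*n^3 + 8*n^2 - 14*n - 4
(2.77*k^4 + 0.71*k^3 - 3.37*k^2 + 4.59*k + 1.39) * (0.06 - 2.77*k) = -7.6729*k^5 - 1.8005*k^4 + 9.3775*k^3 - 12.9165*k^2 - 3.5749*k + 0.0834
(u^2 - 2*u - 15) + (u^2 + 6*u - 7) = 2*u^2 + 4*u - 22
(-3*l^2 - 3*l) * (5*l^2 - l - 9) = -15*l^4 - 12*l^3 + 30*l^2 + 27*l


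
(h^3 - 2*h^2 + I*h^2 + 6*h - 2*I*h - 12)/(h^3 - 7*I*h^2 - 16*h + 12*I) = (h^2 + h*(-2 + 3*I) - 6*I)/(h^2 - 5*I*h - 6)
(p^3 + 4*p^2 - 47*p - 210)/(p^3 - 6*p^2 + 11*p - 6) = (p^3 + 4*p^2 - 47*p - 210)/(p^3 - 6*p^2 + 11*p - 6)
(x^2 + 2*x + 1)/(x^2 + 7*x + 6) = (x + 1)/(x + 6)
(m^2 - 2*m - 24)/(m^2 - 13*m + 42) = (m + 4)/(m - 7)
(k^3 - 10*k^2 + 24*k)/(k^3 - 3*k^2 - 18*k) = (k - 4)/(k + 3)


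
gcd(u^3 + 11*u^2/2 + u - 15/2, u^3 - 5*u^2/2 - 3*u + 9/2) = u^2 + u/2 - 3/2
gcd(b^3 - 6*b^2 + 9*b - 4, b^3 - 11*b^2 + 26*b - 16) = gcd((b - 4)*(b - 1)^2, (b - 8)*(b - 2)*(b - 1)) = b - 1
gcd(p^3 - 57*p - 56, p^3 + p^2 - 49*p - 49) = p^2 + 8*p + 7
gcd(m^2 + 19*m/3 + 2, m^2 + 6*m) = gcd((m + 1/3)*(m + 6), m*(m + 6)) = m + 6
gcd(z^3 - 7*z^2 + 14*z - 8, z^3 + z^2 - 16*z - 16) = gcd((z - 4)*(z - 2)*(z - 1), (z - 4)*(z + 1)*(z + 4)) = z - 4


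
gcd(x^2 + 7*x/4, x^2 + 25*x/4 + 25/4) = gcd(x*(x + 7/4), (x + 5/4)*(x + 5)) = 1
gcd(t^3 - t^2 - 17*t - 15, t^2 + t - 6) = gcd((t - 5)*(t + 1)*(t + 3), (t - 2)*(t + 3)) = t + 3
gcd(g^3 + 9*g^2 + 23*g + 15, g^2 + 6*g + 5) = g^2 + 6*g + 5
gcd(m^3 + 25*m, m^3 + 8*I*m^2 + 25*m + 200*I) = m^2 + 25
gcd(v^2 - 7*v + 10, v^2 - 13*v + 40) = v - 5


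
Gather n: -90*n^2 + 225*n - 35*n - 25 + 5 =-90*n^2 + 190*n - 20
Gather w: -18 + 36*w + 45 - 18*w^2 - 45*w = -18*w^2 - 9*w + 27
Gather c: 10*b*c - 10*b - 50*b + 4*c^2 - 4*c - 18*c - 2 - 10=-60*b + 4*c^2 + c*(10*b - 22) - 12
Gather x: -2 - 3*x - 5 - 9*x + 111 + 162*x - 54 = 150*x + 50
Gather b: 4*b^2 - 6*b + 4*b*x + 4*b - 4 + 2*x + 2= 4*b^2 + b*(4*x - 2) + 2*x - 2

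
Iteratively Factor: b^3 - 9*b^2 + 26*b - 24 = (b - 4)*(b^2 - 5*b + 6) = (b - 4)*(b - 3)*(b - 2)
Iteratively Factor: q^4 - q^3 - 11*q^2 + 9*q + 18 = (q - 3)*(q^3 + 2*q^2 - 5*q - 6) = (q - 3)*(q + 3)*(q^2 - q - 2) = (q - 3)*(q + 1)*(q + 3)*(q - 2)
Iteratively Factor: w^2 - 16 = (w + 4)*(w - 4)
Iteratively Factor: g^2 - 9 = (g + 3)*(g - 3)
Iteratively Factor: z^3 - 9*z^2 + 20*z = (z - 5)*(z^2 - 4*z) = z*(z - 5)*(z - 4)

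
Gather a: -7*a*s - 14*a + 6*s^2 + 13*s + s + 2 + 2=a*(-7*s - 14) + 6*s^2 + 14*s + 4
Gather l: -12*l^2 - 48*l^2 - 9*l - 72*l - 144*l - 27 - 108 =-60*l^2 - 225*l - 135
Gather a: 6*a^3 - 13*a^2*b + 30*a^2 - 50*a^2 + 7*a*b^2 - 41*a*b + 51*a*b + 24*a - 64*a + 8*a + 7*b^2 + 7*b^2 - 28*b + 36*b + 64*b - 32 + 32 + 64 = 6*a^3 + a^2*(-13*b - 20) + a*(7*b^2 + 10*b - 32) + 14*b^2 + 72*b + 64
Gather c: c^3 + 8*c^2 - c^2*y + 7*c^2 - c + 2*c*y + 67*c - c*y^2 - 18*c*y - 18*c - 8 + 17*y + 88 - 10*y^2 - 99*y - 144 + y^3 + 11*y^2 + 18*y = c^3 + c^2*(15 - y) + c*(-y^2 - 16*y + 48) + y^3 + y^2 - 64*y - 64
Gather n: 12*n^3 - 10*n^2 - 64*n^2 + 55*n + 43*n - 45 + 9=12*n^3 - 74*n^2 + 98*n - 36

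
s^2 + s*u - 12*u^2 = (s - 3*u)*(s + 4*u)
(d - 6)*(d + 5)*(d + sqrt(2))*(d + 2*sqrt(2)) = d^4 - d^3 + 3*sqrt(2)*d^3 - 26*d^2 - 3*sqrt(2)*d^2 - 90*sqrt(2)*d - 4*d - 120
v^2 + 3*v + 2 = (v + 1)*(v + 2)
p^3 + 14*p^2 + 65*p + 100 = (p + 4)*(p + 5)^2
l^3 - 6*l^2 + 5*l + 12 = (l - 4)*(l - 3)*(l + 1)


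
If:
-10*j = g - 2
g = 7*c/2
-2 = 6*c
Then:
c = -1/3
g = -7/6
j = 19/60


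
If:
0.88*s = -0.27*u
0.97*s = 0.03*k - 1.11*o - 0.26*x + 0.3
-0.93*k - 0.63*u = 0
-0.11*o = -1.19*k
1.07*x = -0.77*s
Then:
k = 0.02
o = 0.26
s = 0.01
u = -0.04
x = -0.01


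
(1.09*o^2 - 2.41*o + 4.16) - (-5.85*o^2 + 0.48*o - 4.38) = 6.94*o^2 - 2.89*o + 8.54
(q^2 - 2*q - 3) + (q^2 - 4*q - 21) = 2*q^2 - 6*q - 24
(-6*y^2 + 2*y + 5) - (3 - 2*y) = -6*y^2 + 4*y + 2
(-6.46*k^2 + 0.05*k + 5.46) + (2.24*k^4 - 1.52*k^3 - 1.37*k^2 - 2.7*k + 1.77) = 2.24*k^4 - 1.52*k^3 - 7.83*k^2 - 2.65*k + 7.23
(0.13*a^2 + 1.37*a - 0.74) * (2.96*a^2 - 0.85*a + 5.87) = 0.3848*a^4 + 3.9447*a^3 - 2.5918*a^2 + 8.6709*a - 4.3438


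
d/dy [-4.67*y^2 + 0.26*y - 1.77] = 0.26 - 9.34*y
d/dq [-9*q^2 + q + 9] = 1 - 18*q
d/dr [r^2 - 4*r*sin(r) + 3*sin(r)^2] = -4*r*cos(r) + 2*r - 4*sin(r) + 3*sin(2*r)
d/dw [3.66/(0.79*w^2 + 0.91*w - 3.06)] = (-5.7828*w - 3.3306)/(0.79*w^2 + 0.91*w - 3.06)^2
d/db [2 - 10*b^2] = -20*b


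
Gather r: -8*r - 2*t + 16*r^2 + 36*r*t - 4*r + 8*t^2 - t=16*r^2 + r*(36*t - 12) + 8*t^2 - 3*t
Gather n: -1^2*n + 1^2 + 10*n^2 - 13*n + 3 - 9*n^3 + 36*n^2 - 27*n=-9*n^3 + 46*n^2 - 41*n + 4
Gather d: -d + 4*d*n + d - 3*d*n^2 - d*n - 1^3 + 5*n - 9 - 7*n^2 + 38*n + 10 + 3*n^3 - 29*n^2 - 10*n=d*(-3*n^2 + 3*n) + 3*n^3 - 36*n^2 + 33*n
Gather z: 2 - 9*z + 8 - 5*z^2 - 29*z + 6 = -5*z^2 - 38*z + 16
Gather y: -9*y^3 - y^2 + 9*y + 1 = -9*y^3 - y^2 + 9*y + 1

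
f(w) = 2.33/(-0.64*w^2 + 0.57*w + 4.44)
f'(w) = 2.33*(1.28*w - 0.57)/(-0.64*w^2 + 0.57*w + 4.44)^2 = (2.9824*w - 1.3281)/(-0.64*w^2 + 0.57*w + 4.44)^2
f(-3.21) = -0.58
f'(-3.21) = -0.69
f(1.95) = 0.75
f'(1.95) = 0.46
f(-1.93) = 2.44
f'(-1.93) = -7.75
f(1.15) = 0.55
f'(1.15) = 0.12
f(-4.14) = -0.26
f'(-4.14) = -0.17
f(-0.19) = 0.54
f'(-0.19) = -0.10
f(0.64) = 0.51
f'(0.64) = 0.03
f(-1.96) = 2.70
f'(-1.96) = -9.61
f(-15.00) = -0.02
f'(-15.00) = -0.00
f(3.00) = 5.97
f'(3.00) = 50.09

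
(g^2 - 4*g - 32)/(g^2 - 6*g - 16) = (g + 4)/(g + 2)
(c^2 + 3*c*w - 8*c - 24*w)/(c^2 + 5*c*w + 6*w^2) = (c - 8)/(c + 2*w)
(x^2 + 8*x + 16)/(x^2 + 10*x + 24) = (x + 4)/(x + 6)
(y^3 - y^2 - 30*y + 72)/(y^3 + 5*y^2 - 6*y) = (y^2 - 7*y + 12)/(y*(y - 1))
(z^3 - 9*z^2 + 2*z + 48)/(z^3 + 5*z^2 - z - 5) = (z^3 - 9*z^2 + 2*z + 48)/(z^3 + 5*z^2 - z - 5)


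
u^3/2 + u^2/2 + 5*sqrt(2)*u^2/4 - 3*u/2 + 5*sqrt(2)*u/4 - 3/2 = (u/2 + 1/2)*(u - sqrt(2)/2)*(u + 3*sqrt(2))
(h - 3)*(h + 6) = h^2 + 3*h - 18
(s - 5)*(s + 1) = s^2 - 4*s - 5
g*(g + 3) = g^2 + 3*g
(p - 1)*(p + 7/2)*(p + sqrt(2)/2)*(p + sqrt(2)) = p^4 + 3*sqrt(2)*p^3/2 + 5*p^3/2 - 5*p^2/2 + 15*sqrt(2)*p^2/4 - 21*sqrt(2)*p/4 + 5*p/2 - 7/2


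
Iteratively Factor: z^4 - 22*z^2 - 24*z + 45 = (z + 3)*(z^3 - 3*z^2 - 13*z + 15) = (z - 1)*(z + 3)*(z^2 - 2*z - 15) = (z - 1)*(z + 3)^2*(z - 5)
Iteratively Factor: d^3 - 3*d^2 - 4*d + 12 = (d - 2)*(d^2 - d - 6) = (d - 2)*(d + 2)*(d - 3)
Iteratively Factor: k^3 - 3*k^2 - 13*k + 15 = (k + 3)*(k^2 - 6*k + 5) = (k - 5)*(k + 3)*(k - 1)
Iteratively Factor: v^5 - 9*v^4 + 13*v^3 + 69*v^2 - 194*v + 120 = (v - 4)*(v^4 - 5*v^3 - 7*v^2 + 41*v - 30) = (v - 4)*(v - 1)*(v^3 - 4*v^2 - 11*v + 30) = (v - 4)*(v - 2)*(v - 1)*(v^2 - 2*v - 15) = (v - 4)*(v - 2)*(v - 1)*(v + 3)*(v - 5)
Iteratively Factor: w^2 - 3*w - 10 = (w - 5)*(w + 2)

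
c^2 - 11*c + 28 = (c - 7)*(c - 4)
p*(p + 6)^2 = p^3 + 12*p^2 + 36*p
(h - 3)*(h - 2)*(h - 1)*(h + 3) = h^4 - 3*h^3 - 7*h^2 + 27*h - 18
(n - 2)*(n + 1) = n^2 - n - 2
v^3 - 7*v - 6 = (v - 3)*(v + 1)*(v + 2)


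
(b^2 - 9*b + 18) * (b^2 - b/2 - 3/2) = b^4 - 19*b^3/2 + 21*b^2 + 9*b/2 - 27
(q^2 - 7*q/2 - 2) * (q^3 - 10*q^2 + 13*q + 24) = q^5 - 27*q^4/2 + 46*q^3 - 3*q^2/2 - 110*q - 48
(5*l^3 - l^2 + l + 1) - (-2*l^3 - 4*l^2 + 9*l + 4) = 7*l^3 + 3*l^2 - 8*l - 3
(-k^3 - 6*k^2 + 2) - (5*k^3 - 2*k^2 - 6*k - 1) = -6*k^3 - 4*k^2 + 6*k + 3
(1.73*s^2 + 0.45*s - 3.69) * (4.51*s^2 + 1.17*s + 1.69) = 7.8023*s^4 + 4.0536*s^3 - 13.1917*s^2 - 3.5568*s - 6.2361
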